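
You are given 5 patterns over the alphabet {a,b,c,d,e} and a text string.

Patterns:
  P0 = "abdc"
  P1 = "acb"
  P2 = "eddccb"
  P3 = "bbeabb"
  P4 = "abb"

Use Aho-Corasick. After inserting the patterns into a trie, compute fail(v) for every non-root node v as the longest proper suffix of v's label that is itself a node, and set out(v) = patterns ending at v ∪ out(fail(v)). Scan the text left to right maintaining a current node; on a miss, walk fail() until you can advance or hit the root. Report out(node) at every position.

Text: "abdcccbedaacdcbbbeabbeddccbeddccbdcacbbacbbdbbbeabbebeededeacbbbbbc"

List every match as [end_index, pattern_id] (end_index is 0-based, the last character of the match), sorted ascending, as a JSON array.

Build:
Trie (insert patterns):
  n0 'ε': a→1 b→13 e→7
  n1 'a': b→2 c→5
  n2 'ab': b→19 d→3
  n3 'abd': c→4
  n4 'abdc': ·  [P0 ends]
  n5 'ac': b→6
  n6 'acb': ·  [P1 ends]
  n7 'e': d→8
  n8 'ed': d→9
  n9 'edd': c→10
  n10 'eddc': c→11
  n11 'eddcc': b→12
  n12 'eddccb': ·  [P2 ends]
  n13 'b': b→14
  n14 'bb': e→15
  n15 'bbe': a→16
  n16 'bbea': b→17
  n17 'bbeab': b→18
  n18 'bbeabb': ·  [P3 ends]
  n19 'abb': ·  [P4 ends]

Failure links (BFS by depth):
  fail(1) 'a': from fail(0)=0 chase 'a': 0 ⇒ 0;  out=∅∪out(0)=∅
  fail(7) 'e': from fail(0)=0 chase 'e': 0 ⇒ 0;  out=∅∪out(0)=∅
  fail(13) 'b': from fail(0)=0 chase 'b': 0 ⇒ 0;  out=∅∪out(0)=∅
  fail(2) 'ab': from fail(1)=0 chase 'b': 0 ⇒ 13;  out=∅∪out(13)=∅
  fail(5) 'ac': from fail(1)=0 chase 'c': 0 ⇒ 0;  out=∅∪out(0)=∅
  fail(8) 'ed': from fail(7)=0 chase 'd': 0 ⇒ 0;  out=∅∪out(0)=∅
  fail(14) 'bb': from fail(13)=0 chase 'b': 0 ⇒ 13;  out=∅∪out(13)=∅
  fail(3) 'abd': from fail(2)=13 chase 'd': 13→0 ⇒ 0;  out=∅∪out(0)=∅
  fail(6) 'acb': from fail(5)=0 chase 'b': 0 ⇒ 13;  out={1}∪out(13)={1}
  fail(9) 'edd': from fail(8)=0 chase 'd': 0 ⇒ 0;  out=∅∪out(0)=∅
  fail(15) 'bbe': from fail(14)=13 chase 'e': 13→0 ⇒ 7;  out=∅∪out(7)=∅
  fail(19) 'abb': from fail(2)=13 chase 'b': 13 ⇒ 14;  out={4}∪out(14)={4}
  fail(4) 'abdc': from fail(3)=0 chase 'c': 0 ⇒ 0;  out={0}∪out(0)={0}
  fail(10) 'eddc': from fail(9)=0 chase 'c': 0 ⇒ 0;  out=∅∪out(0)=∅
  fail(16) 'bbea': from fail(15)=7 chase 'a': 7→0 ⇒ 1;  out=∅∪out(1)=∅
  fail(11) 'eddcc': from fail(10)=0 chase 'c': 0 ⇒ 0;  out=∅∪out(0)=∅
  fail(17) 'bbeab': from fail(16)=1 chase 'b': 1 ⇒ 2;  out=∅∪out(2)=∅
  fail(12) 'eddccb': from fail(11)=0 chase 'b': 0 ⇒ 13;  out={2}∪out(13)={2}
  fail(18) 'bbeabb': from fail(17)=2 chase 'b': 2 ⇒ 19;  out={3}∪out(19)={3,4}

Run:
pos 0 'a': at 1
pos 1 'b': at 2
pos 2 'd': at 3
pos 3 'c': at 4  emit P0@[0:3]
pos 4 'c': at 0 (via fail)
pos 5 'c': at 0
pos 6 'b': at 13
pos 7 'e': at 7 (via fail)
pos 8 'd': at 8
pos 9 'a': at 1 (via fail)
pos 10 'a': at 1 (via fail)
pos 11 'c': at 5
pos 12 'd': at 0 (via fail)
pos 13 'c': at 0
pos 14 'b': at 13
pos 15 'b': at 14
pos 16 'b': at 14 (via fail)
pos 17 'e': at 15
pos 18 'a': at 16
pos 19 'b': at 17
pos 20 'b': at 18  emit P3@[15:20],P4@[18:20]
pos 21 'e': at 15 (via fail)
pos 22 'd': at 8 (via fail)
pos 23 'd': at 9
pos 24 'c': at 10
pos 25 'c': at 11
pos 26 'b': at 12  emit P2@[21:26]
pos 27 'e': at 7 (via fail)
pos 28 'd': at 8
pos 29 'd': at 9
pos 30 'c': at 10
pos 31 'c': at 11
pos 32 'b': at 12  emit P2@[27:32]
pos 33 'd': at 0 (via fail)
pos 34 'c': at 0
pos 35 'a': at 1
pos 36 'c': at 5
pos 37 'b': at 6  emit P1@[35:37]
pos 38 'b': at 14 (via fail)
pos 39 'a': at 1 (via fail)
pos 40 'c': at 5
pos 41 'b': at 6  emit P1@[39:41]
pos 42 'b': at 14 (via fail)
pos 43 'd': at 0 (via fail)
pos 44 'b': at 13
pos 45 'b': at 14
pos 46 'b': at 14 (via fail)
pos 47 'e': at 15
pos 48 'a': at 16
pos 49 'b': at 17
pos 50 'b': at 18  emit P3@[45:50],P4@[48:50]
pos 51 'e': at 15 (via fail)
pos 52 'b': at 13 (via fail)
pos 53 'e': at 7 (via fail)
pos 54 'e': at 7 (via fail)
pos 55 'd': at 8
pos 56 'e': at 7 (via fail)
pos 57 'd': at 8
pos 58 'e': at 7 (via fail)
pos 59 'a': at 1 (via fail)
pos 60 'c': at 5
pos 61 'b': at 6  emit P1@[59:61]
pos 62 'b': at 14 (via fail)
pos 63 'b': at 14 (via fail)
pos 64 'b': at 14 (via fail)
pos 65 'b': at 14 (via fail)
pos 66 'c': at 0 (via fail)

Matches: [[3,0],[20,3],[20,4],[26,2],[32,2],[37,1],[41,1],[50,3],[50,4],[61,1]]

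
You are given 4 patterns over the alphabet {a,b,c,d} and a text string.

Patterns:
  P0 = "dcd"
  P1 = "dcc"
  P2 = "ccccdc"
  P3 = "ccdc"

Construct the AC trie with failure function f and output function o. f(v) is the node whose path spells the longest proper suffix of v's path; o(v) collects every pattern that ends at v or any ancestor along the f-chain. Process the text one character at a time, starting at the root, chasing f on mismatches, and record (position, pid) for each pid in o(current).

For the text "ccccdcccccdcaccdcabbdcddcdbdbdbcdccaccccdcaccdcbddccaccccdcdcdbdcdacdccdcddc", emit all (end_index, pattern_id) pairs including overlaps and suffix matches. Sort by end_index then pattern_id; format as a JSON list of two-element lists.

Build automaton:
Trie nodes:
  0='ε' goto c→5 d→1
  1='d' goto c→2
  2='dc' goto c→4 d→3
  3='dcd' goto ·  ←P0
  4='dcc' goto ·  ←P1
  5='c' goto c→6
  6='cc' goto c→7 d→11
  7='ccc' goto c→8
  8='cccc' goto d→9
  9='ccccd' goto c→10
  10='ccccdc' goto ·  ←P2
  11='ccd' goto c→12
  12='ccdc' goto ·  ←P3

Failure links (BFS by depth):
  fail(1) 'd': from fail(0)=0 chase 'd': 0 ⇒ 0;  out=∅∪out(0)=∅
  fail(5) 'c': from fail(0)=0 chase 'c': 0 ⇒ 0;  out=∅∪out(0)=∅
  fail(2) 'dc': from fail(1)=0 chase 'c': 0 ⇒ 5;  out=∅∪out(5)=∅
  fail(6) 'cc': from fail(5)=0 chase 'c': 0 ⇒ 5;  out=∅∪out(5)=∅
  fail(3) 'dcd': from fail(2)=5 chase 'd': 5→0 ⇒ 1;  out={0}∪out(1)={0}
  fail(4) 'dcc': from fail(2)=5 chase 'c': 5 ⇒ 6;  out={1}∪out(6)={1}
  fail(7) 'ccc': from fail(6)=5 chase 'c': 5 ⇒ 6;  out=∅∪out(6)=∅
  fail(11) 'ccd': from fail(6)=5 chase 'd': 5→0 ⇒ 1;  out=∅∪out(1)=∅
  fail(8) 'cccc': from fail(7)=6 chase 'c': 6 ⇒ 7;  out=∅∪out(7)=∅
  fail(12) 'ccdc': from fail(11)=1 chase 'c': 1 ⇒ 2;  out={3}∪out(2)={3}
  fail(9) 'ccccd': from fail(8)=7 chase 'd': 7→6 ⇒ 11;  out=∅∪out(11)=∅
  fail(10) 'ccccdc': from fail(9)=11 chase 'c': 11 ⇒ 12;  out={2}∪out(12)={2,3}

Text stream:
pos 0 'c': at 5
pos 1 'c': at 6
pos 2 'c': at 7
pos 3 'c': at 8
pos 4 'd': at 9
pos 5 'c': at 10  emit P2@[0:5],P3@[2:5]
pos 6 'c': at 4 ·f  emit P1@[4:6]
pos 7 'c': at 7 ·f
pos 8 'c': at 8
pos 9 'c': at 8 ·f
pos 10 'd': at 9
pos 11 'c': at 10  emit P2@[6:11],P3@[8:11]
pos 12 'a': at 0 ·f
pos 13 'c': at 5
pos 14 'c': at 6
pos 15 'd': at 11
pos 16 'c': at 12  emit P3@[13:16]
pos 17 'a': at 0 ·f
pos 18 'b': at 0
pos 19 'b': at 0
pos 20 'd': at 1
pos 21 'c': at 2
pos 22 'd': at 3  emit P0@[20:22]
pos 23 'd': at 1 ·f
pos 24 'c': at 2
pos 25 'd': at 3  emit P0@[23:25]
pos 26 'b': at 0 ·f
pos 27 'd': at 1
pos 28 'b': at 0 ·f
pos 29 'd': at 1
pos 30 'b': at 0 ·f
pos 31 'c': at 5
pos 32 'd': at 1 ·f
pos 33 'c': at 2
pos 34 'c': at 4  emit P1@[32:34]
pos 35 'a': at 0 ·f
pos 36 'c': at 5
pos 37 'c': at 6
pos 38 'c': at 7
pos 39 'c': at 8
pos 40 'd': at 9
pos 41 'c': at 10  emit P2@[36:41],P3@[38:41]
pos 42 'a': at 0 ·f
pos 43 'c': at 5
pos 44 'c': at 6
pos 45 'd': at 11
pos 46 'c': at 12  emit P3@[43:46]
pos 47 'b': at 0 ·f
pos 48 'd': at 1
pos 49 'd': at 1 ·f
pos 50 'c': at 2
pos 51 'c': at 4  emit P1@[49:51]
pos 52 'a': at 0 ·f
pos 53 'c': at 5
pos 54 'c': at 6
pos 55 'c': at 7
pos 56 'c': at 8
pos 57 'd': at 9
pos 58 'c': at 10  emit P2@[53:58],P3@[55:58]
pos 59 'd': at 3 ·f  emit P0@[57:59]
pos 60 'c': at 2 ·f
pos 61 'd': at 3  emit P0@[59:61]
pos 62 'b': at 0 ·f
pos 63 'd': at 1
pos 64 'c': at 2
pos 65 'd': at 3  emit P0@[63:65]
pos 66 'a': at 0 ·f
pos 67 'c': at 5
pos 68 'd': at 1 ·f
pos 69 'c': at 2
pos 70 'c': at 4  emit P1@[68:70]
pos 71 'd': at 11 ·f
pos 72 'c': at 12  emit P3@[69:72]
pos 73 'd': at 3 ·f  emit P0@[71:73]
pos 74 'd': at 1 ·f
pos 75 'c': at 2

Result: [[5,2],[5,3],[6,1],[11,2],[11,3],[16,3],[22,0],[25,0],[34,1],[41,2],[41,3],[46,3],[51,1],[58,2],[58,3],[59,0],[61,0],[65,0],[70,1],[72,3],[73,0]]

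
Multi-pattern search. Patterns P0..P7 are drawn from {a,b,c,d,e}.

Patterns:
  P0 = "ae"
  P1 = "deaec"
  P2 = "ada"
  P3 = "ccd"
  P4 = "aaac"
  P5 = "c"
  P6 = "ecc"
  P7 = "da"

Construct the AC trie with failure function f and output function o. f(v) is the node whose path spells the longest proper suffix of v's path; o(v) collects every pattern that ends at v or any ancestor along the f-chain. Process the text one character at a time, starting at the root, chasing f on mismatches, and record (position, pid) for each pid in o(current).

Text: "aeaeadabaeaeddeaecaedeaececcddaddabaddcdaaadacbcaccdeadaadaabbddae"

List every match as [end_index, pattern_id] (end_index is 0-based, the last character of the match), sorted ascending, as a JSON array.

Construct AC machine:
Trie (insert patterns):
  n0 'ε': a→1 c→10 d→3 e→16
  n1 'a': a→13 d→8 e→2
  n2 'ae': ·  [P0 ends]
  n3 'd': a→19 e→4
  n4 'de': a→5
  n5 'dea': e→6
  n6 'deae': c→7
  n7 'deaec': ·  [P1 ends]
  n8 'ad': a→9
  n9 'ada': ·  [P2 ends]
  n10 'c': c→11  [P5 ends]
  n11 'cc': d→12
  n12 'ccd': ·  [P3 ends]
  n13 'aa': a→14
  n14 'aaa': c→15
  n15 'aaac': ·  [P4 ends]
  n16 'e': c→17
  n17 'ec': c→18
  n18 'ecc': ·  [P6 ends]
  n19 'da': ·  [P7 ends]

Failure links (BFS by depth):
  n1('a'): parent n0 fail=0; on 'a' 0 → fail=0;  out ∅∪∅=∅
  n3('d'): parent n0 fail=0; on 'd' 0 → fail=0;  out ∅∪∅=∅
  n10('c'): parent n0 fail=0; on 'c' 0 → fail=0;  out {5}∪∅={5}
  n16('e'): parent n0 fail=0; on 'e' 0 → fail=0;  out ∅∪∅=∅
  n2('ae'): parent n1 fail=0; on 'e' 0 → fail=16;  out {0}∪∅={0}
  n4('de'): parent n3 fail=0; on 'e' 0 → fail=16;  out ∅∪∅=∅
  n8('ad'): parent n1 fail=0; on 'd' 0 → fail=3;  out ∅∪∅=∅
  n11('cc'): parent n10 fail=0; on 'c' 0 → fail=10;  out ∅∪{5}={5}
  n13('aa'): parent n1 fail=0; on 'a' 0 → fail=1;  out ∅∪∅=∅
  n17('ec'): parent n16 fail=0; on 'c' 0 → fail=10;  out ∅∪{5}={5}
  n19('da'): parent n3 fail=0; on 'a' 0 → fail=1;  out {7}∪∅={7}
  n5('dea'): parent n4 fail=16; on 'a' 16→0 → fail=1;  out ∅∪∅=∅
  n9('ada'): parent n8 fail=3; on 'a' 3 → fail=19;  out {2}∪{7}={2,7}
  n12('ccd'): parent n11 fail=10; on 'd' 10→0 → fail=3;  out {3}∪∅={3}
  n14('aaa'): parent n13 fail=1; on 'a' 1 → fail=13;  out ∅∪∅=∅
  n18('ecc'): parent n17 fail=10; on 'c' 10 → fail=11;  out {6}∪{5}={5,6}
  n6('deae'): parent n5 fail=1; on 'e' 1 → fail=2;  out ∅∪{0}={0}
  n15('aaac'): parent n14 fail=13; on 'c' 13→1→0 → fail=10;  out {4}∪{5}={4,5}
  n7('deaec'): parent n6 fail=2; on 'c' 2→16 → fail=17;  out {1}∪{5}={1,5}

Run:
pos 0 'a': at 1
pos 1 'e': at 2  emit P0@[0:1]
pos 2 'a': at 1 (via fail)
pos 3 'e': at 2  emit P0@[2:3]
pos 4 'a': at 1 (via fail)
pos 5 'd': at 8
pos 6 'a': at 9  emit P2@[4:6],P7@[5:6]
pos 7 'b': at 0 (via fail)
pos 8 'a': at 1
pos 9 'e': at 2  emit P0@[8:9]
pos 10 'a': at 1 (via fail)
pos 11 'e': at 2  emit P0@[10:11]
pos 12 'd': at 3 (via fail)
pos 13 'd': at 3 (via fail)
pos 14 'e': at 4
pos 15 'a': at 5
pos 16 'e': at 6  emit P0@[15:16]
pos 17 'c': at 7  emit P1@[13:17],P5@[17:17]
pos 18 'a': at 1 (via fail)
pos 19 'e': at 2  emit P0@[18:19]
pos 20 'd': at 3 (via fail)
pos 21 'e': at 4
pos 22 'a': at 5
pos 23 'e': at 6  emit P0@[22:23]
pos 24 'c': at 7  emit P1@[20:24],P5@[24:24]
pos 25 'e': at 16 (via fail)
pos 26 'c': at 17  emit P5@[26:26]
pos 27 'c': at 18  emit P5@[27:27],P6@[25:27]
pos 28 'd': at 12 (via fail)  emit P3@[26:28]
pos 29 'd': at 3 (via fail)
pos 30 'a': at 19  emit P7@[29:30]
pos 31 'd': at 8 (via fail)
pos 32 'd': at 3 (via fail)
pos 33 'a': at 19  emit P7@[32:33]
pos 34 'b': at 0 (via fail)
pos 35 'a': at 1
pos 36 'd': at 8
pos 37 'd': at 3 (via fail)
pos 38 'c': at 10 (via fail)  emit P5@[38:38]
pos 39 'd': at 3 (via fail)
pos 40 'a': at 19  emit P7@[39:40]
pos 41 'a': at 13 (via fail)
pos 42 'a': at 14
pos 43 'd': at 8 (via fail)
pos 44 'a': at 9  emit P2@[42:44],P7@[43:44]
pos 45 'c': at 10 (via fail)  emit P5@[45:45]
pos 46 'b': at 0 (via fail)
pos 47 'c': at 10  emit P5@[47:47]
pos 48 'a': at 1 (via fail)
pos 49 'c': at 10 (via fail)  emit P5@[49:49]
pos 50 'c': at 11  emit P5@[50:50]
pos 51 'd': at 12  emit P3@[49:51]
pos 52 'e': at 4 (via fail)
pos 53 'a': at 5
pos 54 'd': at 8 (via fail)
pos 55 'a': at 9  emit P2@[53:55],P7@[54:55]
pos 56 'a': at 13 (via fail)
pos 57 'd': at 8 (via fail)
pos 58 'a': at 9  emit P2@[56:58],P7@[57:58]
pos 59 'a': at 13 (via fail)
pos 60 'b': at 0 (via fail)
pos 61 'b': at 0
pos 62 'd': at 3
pos 63 'd': at 3 (via fail)
pos 64 'a': at 19  emit P7@[63:64]
pos 65 'e': at 2 (via fail)  emit P0@[64:65]

Result: [[1,0],[3,0],[6,2],[6,7],[9,0],[11,0],[16,0],[17,1],[17,5],[19,0],[23,0],[24,1],[24,5],[26,5],[27,5],[27,6],[28,3],[30,7],[33,7],[38,5],[40,7],[44,2],[44,7],[45,5],[47,5],[49,5],[50,5],[51,3],[55,2],[55,7],[58,2],[58,7],[64,7],[65,0]]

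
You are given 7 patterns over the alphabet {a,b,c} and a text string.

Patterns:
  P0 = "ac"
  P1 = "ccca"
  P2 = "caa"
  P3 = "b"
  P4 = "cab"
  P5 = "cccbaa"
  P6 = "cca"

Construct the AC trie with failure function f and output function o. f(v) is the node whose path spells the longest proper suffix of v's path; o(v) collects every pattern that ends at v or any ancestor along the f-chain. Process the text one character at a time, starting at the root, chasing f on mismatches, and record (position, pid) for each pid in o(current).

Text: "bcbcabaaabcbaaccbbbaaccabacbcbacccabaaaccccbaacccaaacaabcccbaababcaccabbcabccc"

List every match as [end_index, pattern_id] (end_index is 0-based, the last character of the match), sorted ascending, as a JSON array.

Build:
Trie (insert patterns):
  n0 'ε': a→1 b→9 c→3
  n1 'a': c→2
  n2 'ac': ·  ←P0
  n3 'c': a→7 c→4
  n4 'cc': a→14 c→5
  n5 'ccc': a→6 b→11
  n6 'ccca': ·  ←P1
  n7 'ca': a→8 b→10
  n8 'caa': ·  ←P2
  n9 'b': ·  ←P3
  n10 'cab': ·  ←P4
  n11 'cccb': a→12
  n12 'cccba': a→13
  n13 'cccbaa': ·  ←P5
  n14 'cca': ·  ←P6

Failure links (BFS by depth):
  n1('a'): parent n0 fail=0; on 'a' 0 → fail=0;  out ∅∪∅=∅
  n3('c'): parent n0 fail=0; on 'c' 0 → fail=0;  out ∅∪∅=∅
  n9('b'): parent n0 fail=0; on 'b' 0 → fail=0;  out {3}∪∅={3}
  n2('ac'): parent n1 fail=0; on 'c' 0 → fail=3;  out {0}∪∅={0}
  n4('cc'): parent n3 fail=0; on 'c' 0 → fail=3;  out ∅∪∅=∅
  n7('ca'): parent n3 fail=0; on 'a' 0 → fail=1;  out ∅∪∅=∅
  n5('ccc'): parent n4 fail=3; on 'c' 3 → fail=4;  out ∅∪∅=∅
  n8('caa'): parent n7 fail=1; on 'a' 1→0 → fail=1;  out {2}∪∅={2}
  n10('cab'): parent n7 fail=1; on 'b' 1→0 → fail=9;  out {4}∪{3}={3,4}
  n14('cca'): parent n4 fail=3; on 'a' 3 → fail=7;  out {6}∪∅={6}
  n6('ccca'): parent n5 fail=4; on 'a' 4 → fail=14;  out {1}∪{6}={1,6}
  n11('cccb'): parent n5 fail=4; on 'b' 4→3→0 → fail=9;  out ∅∪{3}={3}
  n12('cccba'): parent n11 fail=9; on 'a' 9→0 → fail=1;  out ∅∪∅=∅
  n13('cccbaa'): parent n12 fail=1; on 'a' 1→0 → fail=1;  out {5}∪∅={5}

Scan:
i=0 'b': node 0→9  ** P3@[0:0]
i=1 'c': node 9→3 (fail-walked)
i=2 'b': node 3→9 (fail-walked)  ** P3@[2:2]
i=3 'c': node 9→3 (fail-walked)
i=4 'a': node 3→7
i=5 'b': node 7→10  ** P3@[5:5],P4@[3:5]
i=6 'a': node 10→1 (fail-walked)
i=7 'a': node 1→1 (fail-walked)
i=8 'a': node 1→1 (fail-walked)
i=9 'b': node 1→9 (fail-walked)  ** P3@[9:9]
i=10 'c': node 9→3 (fail-walked)
i=11 'b': node 3→9 (fail-walked)  ** P3@[11:11]
i=12 'a': node 9→1 (fail-walked)
i=13 'a': node 1→1 (fail-walked)
i=14 'c': node 1→2  ** P0@[13:14]
i=15 'c': node 2→4 (fail-walked)
i=16 'b': node 4→9 (fail-walked)  ** P3@[16:16]
i=17 'b': node 9→9 (fail-walked)  ** P3@[17:17]
i=18 'b': node 9→9 (fail-walked)  ** P3@[18:18]
i=19 'a': node 9→1 (fail-walked)
i=20 'a': node 1→1 (fail-walked)
i=21 'c': node 1→2  ** P0@[20:21]
i=22 'c': node 2→4 (fail-walked)
i=23 'a': node 4→14  ** P6@[21:23]
i=24 'b': node 14→10 (fail-walked)  ** P3@[24:24],P4@[22:24]
i=25 'a': node 10→1 (fail-walked)
i=26 'c': node 1→2  ** P0@[25:26]
i=27 'b': node 2→9 (fail-walked)  ** P3@[27:27]
i=28 'c': node 9→3 (fail-walked)
i=29 'b': node 3→9 (fail-walked)  ** P3@[29:29]
i=30 'a': node 9→1 (fail-walked)
i=31 'c': node 1→2  ** P0@[30:31]
i=32 'c': node 2→4 (fail-walked)
i=33 'c': node 4→5
i=34 'a': node 5→6  ** P1@[31:34],P6@[32:34]
i=35 'b': node 6→10 (fail-walked)  ** P3@[35:35],P4@[33:35]
i=36 'a': node 10→1 (fail-walked)
i=37 'a': node 1→1 (fail-walked)
i=38 'a': node 1→1 (fail-walked)
i=39 'c': node 1→2  ** P0@[38:39]
i=40 'c': node 2→4 (fail-walked)
i=41 'c': node 4→5
i=42 'c': node 5→5 (fail-walked)
i=43 'b': node 5→11  ** P3@[43:43]
i=44 'a': node 11→12
i=45 'a': node 12→13  ** P5@[40:45]
i=46 'c': node 13→2 (fail-walked)  ** P0@[45:46]
i=47 'c': node 2→4 (fail-walked)
i=48 'c': node 4→5
i=49 'a': node 5→6  ** P1@[46:49],P6@[47:49]
i=50 'a': node 6→8 (fail-walked)  ** P2@[48:50]
i=51 'a': node 8→1 (fail-walked)
i=52 'c': node 1→2  ** P0@[51:52]
i=53 'a': node 2→7 (fail-walked)
i=54 'a': node 7→8  ** P2@[52:54]
i=55 'b': node 8→9 (fail-walked)  ** P3@[55:55]
i=56 'c': node 9→3 (fail-walked)
i=57 'c': node 3→4
i=58 'c': node 4→5
i=59 'b': node 5→11  ** P3@[59:59]
i=60 'a': node 11→12
i=61 'a': node 12→13  ** P5@[56:61]
i=62 'b': node 13→9 (fail-walked)  ** P3@[62:62]
i=63 'a': node 9→1 (fail-walked)
i=64 'b': node 1→9 (fail-walked)  ** P3@[64:64]
i=65 'c': node 9→3 (fail-walked)
i=66 'a': node 3→7
i=67 'c': node 7→2 (fail-walked)  ** P0@[66:67]
i=68 'c': node 2→4 (fail-walked)
i=69 'a': node 4→14  ** P6@[67:69]
i=70 'b': node 14→10 (fail-walked)  ** P3@[70:70],P4@[68:70]
i=71 'b': node 10→9 (fail-walked)  ** P3@[71:71]
i=72 'c': node 9→3 (fail-walked)
i=73 'a': node 3→7
i=74 'b': node 7→10  ** P3@[74:74],P4@[72:74]
i=75 'c': node 10→3 (fail-walked)
i=76 'c': node 3→4
i=77 'c': node 4→5

Matches: [[0,3],[2,3],[5,3],[5,4],[9,3],[11,3],[14,0],[16,3],[17,3],[18,3],[21,0],[23,6],[24,3],[24,4],[26,0],[27,3],[29,3],[31,0],[34,1],[34,6],[35,3],[35,4],[39,0],[43,3],[45,5],[46,0],[49,1],[49,6],[50,2],[52,0],[54,2],[55,3],[59,3],[61,5],[62,3],[64,3],[67,0],[69,6],[70,3],[70,4],[71,3],[74,3],[74,4]]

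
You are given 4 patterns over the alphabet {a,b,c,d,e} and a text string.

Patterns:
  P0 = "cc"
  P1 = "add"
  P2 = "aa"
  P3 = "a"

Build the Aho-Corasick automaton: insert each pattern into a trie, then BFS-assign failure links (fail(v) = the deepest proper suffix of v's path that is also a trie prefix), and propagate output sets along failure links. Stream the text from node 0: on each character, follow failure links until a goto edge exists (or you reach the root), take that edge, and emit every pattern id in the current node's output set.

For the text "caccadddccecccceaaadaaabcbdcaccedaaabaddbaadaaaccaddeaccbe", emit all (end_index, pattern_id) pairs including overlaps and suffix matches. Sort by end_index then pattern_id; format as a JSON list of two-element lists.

Build automaton:
Trie nodes:
  n0 'ε': a→3 c→1
  n1 'c': c→2
  n2 'cc': ·  [P0 ends]
  n3 'a': a→6 d→4  [P3 ends]
  n4 'ad': d→5
  n5 'add': ·  [P1 ends]
  n6 'aa': ·  [P2 ends]

BFS fail/out derivation:
  n1('c'): parent n0 fail=0; on 'c' 0 → fail=0;  out ∅∪∅=∅
  n3('a'): parent n0 fail=0; on 'a' 0 → fail=0;  out {3}∪∅={3}
  n2('cc'): parent n1 fail=0; on 'c' 0 → fail=1;  out {0}∪∅={0}
  n4('ad'): parent n3 fail=0; on 'd' 0 → fail=0;  out ∅∪∅=∅
  n6('aa'): parent n3 fail=0; on 'a' 0 → fail=3;  out {2}∪{3}={2,3}
  n5('add'): parent n4 fail=0; on 'd' 0 → fail=0;  out {1}∪∅={1}

Text stream:
[0] read 'c'  n0⇒n1
[1] read 'a'  n1⇒n3 (fail-walked)  emit P3@[1:1]
[2] read 'c'  n3⇒n1 (fail-walked)
[3] read 'c'  n1⇒n2  emit P0@[2:3]
[4] read 'a'  n2⇒n3 (fail-walked)  emit P3@[4:4]
[5] read 'd'  n3⇒n4
[6] read 'd'  n4⇒n5  emit P1@[4:6]
[7] read 'd'  n5⇒n0 (fail-walked)
[8] read 'c'  n0⇒n1
[9] read 'c'  n1⇒n2  emit P0@[8:9]
[10] read 'e'  n2⇒n0 (fail-walked)
[11] read 'c'  n0⇒n1
[12] read 'c'  n1⇒n2  emit P0@[11:12]
[13] read 'c'  n2⇒n2 (fail-walked)  emit P0@[12:13]
[14] read 'c'  n2⇒n2 (fail-walked)  emit P0@[13:14]
[15] read 'e'  n2⇒n0 (fail-walked)
[16] read 'a'  n0⇒n3  emit P3@[16:16]
[17] read 'a'  n3⇒n6  emit P2@[16:17],P3@[17:17]
[18] read 'a'  n6⇒n6 (fail-walked)  emit P2@[17:18],P3@[18:18]
[19] read 'd'  n6⇒n4 (fail-walked)
[20] read 'a'  n4⇒n3 (fail-walked)  emit P3@[20:20]
[21] read 'a'  n3⇒n6  emit P2@[20:21],P3@[21:21]
[22] read 'a'  n6⇒n6 (fail-walked)  emit P2@[21:22],P3@[22:22]
[23] read 'b'  n6⇒n0 (fail-walked)
[24] read 'c'  n0⇒n1
[25] read 'b'  n1⇒n0 (fail-walked)
[26] read 'd'  n0⇒n0
[27] read 'c'  n0⇒n1
[28] read 'a'  n1⇒n3 (fail-walked)  emit P3@[28:28]
[29] read 'c'  n3⇒n1 (fail-walked)
[30] read 'c'  n1⇒n2  emit P0@[29:30]
[31] read 'e'  n2⇒n0 (fail-walked)
[32] read 'd'  n0⇒n0
[33] read 'a'  n0⇒n3  emit P3@[33:33]
[34] read 'a'  n3⇒n6  emit P2@[33:34],P3@[34:34]
[35] read 'a'  n6⇒n6 (fail-walked)  emit P2@[34:35],P3@[35:35]
[36] read 'b'  n6⇒n0 (fail-walked)
[37] read 'a'  n0⇒n3  emit P3@[37:37]
[38] read 'd'  n3⇒n4
[39] read 'd'  n4⇒n5  emit P1@[37:39]
[40] read 'b'  n5⇒n0 (fail-walked)
[41] read 'a'  n0⇒n3  emit P3@[41:41]
[42] read 'a'  n3⇒n6  emit P2@[41:42],P3@[42:42]
[43] read 'd'  n6⇒n4 (fail-walked)
[44] read 'a'  n4⇒n3 (fail-walked)  emit P3@[44:44]
[45] read 'a'  n3⇒n6  emit P2@[44:45],P3@[45:45]
[46] read 'a'  n6⇒n6 (fail-walked)  emit P2@[45:46],P3@[46:46]
[47] read 'c'  n6⇒n1 (fail-walked)
[48] read 'c'  n1⇒n2  emit P0@[47:48]
[49] read 'a'  n2⇒n3 (fail-walked)  emit P3@[49:49]
[50] read 'd'  n3⇒n4
[51] read 'd'  n4⇒n5  emit P1@[49:51]
[52] read 'e'  n5⇒n0 (fail-walked)
[53] read 'a'  n0⇒n3  emit P3@[53:53]
[54] read 'c'  n3⇒n1 (fail-walked)
[55] read 'c'  n1⇒n2  emit P0@[54:55]
[56] read 'b'  n2⇒n0 (fail-walked)
[57] read 'e'  n0⇒n0

Result: [[1,3],[3,0],[4,3],[6,1],[9,0],[12,0],[13,0],[14,0],[16,3],[17,2],[17,3],[18,2],[18,3],[20,3],[21,2],[21,3],[22,2],[22,3],[28,3],[30,0],[33,3],[34,2],[34,3],[35,2],[35,3],[37,3],[39,1],[41,3],[42,2],[42,3],[44,3],[45,2],[45,3],[46,2],[46,3],[48,0],[49,3],[51,1],[53,3],[55,0]]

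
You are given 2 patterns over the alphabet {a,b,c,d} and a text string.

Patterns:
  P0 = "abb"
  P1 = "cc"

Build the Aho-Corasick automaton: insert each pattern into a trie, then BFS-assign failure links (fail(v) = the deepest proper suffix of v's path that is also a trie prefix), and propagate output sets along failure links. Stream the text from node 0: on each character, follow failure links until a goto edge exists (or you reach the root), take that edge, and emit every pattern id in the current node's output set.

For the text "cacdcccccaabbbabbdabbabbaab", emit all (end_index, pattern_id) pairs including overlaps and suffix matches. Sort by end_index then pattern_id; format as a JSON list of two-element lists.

Construct AC machine:
Trie (insert patterns):
  0='ε' goto a→1 c→4
  1='a' goto b→2
  2='ab' goto b→3
  3='abb' goto ·  [P0 ends]
  4='c' goto c→5
  5='cc' goto ·  [P1 ends]

Failure links (BFS by depth):
  fail(1) 'a': from fail(0)=0 chase 'a': 0 ⇒ 0;  out=∅∪out(0)=∅
  fail(4) 'c': from fail(0)=0 chase 'c': 0 ⇒ 0;  out=∅∪out(0)=∅
  fail(2) 'ab': from fail(1)=0 chase 'b': 0 ⇒ 0;  out=∅∪out(0)=∅
  fail(5) 'cc': from fail(4)=0 chase 'c': 0 ⇒ 4;  out={1}∪out(4)={1}
  fail(3) 'abb': from fail(2)=0 chase 'b': 0 ⇒ 0;  out={0}∪out(0)={0}

Scan:
[0] read 'c'  n0⇒n4
[1] read 'a'  n4⇒n1 (via fail)
[2] read 'c'  n1⇒n4 (via fail)
[3] read 'd'  n4⇒n0 (via fail)
[4] read 'c'  n0⇒n4
[5] read 'c'  n4⇒n5  → match P1@[4:5]
[6] read 'c'  n5⇒n5 (via fail)  → match P1@[5:6]
[7] read 'c'  n5⇒n5 (via fail)  → match P1@[6:7]
[8] read 'c'  n5⇒n5 (via fail)  → match P1@[7:8]
[9] read 'a'  n5⇒n1 (via fail)
[10] read 'a'  n1⇒n1 (via fail)
[11] read 'b'  n1⇒n2
[12] read 'b'  n2⇒n3  → match P0@[10:12]
[13] read 'b'  n3⇒n0 (via fail)
[14] read 'a'  n0⇒n1
[15] read 'b'  n1⇒n2
[16] read 'b'  n2⇒n3  → match P0@[14:16]
[17] read 'd'  n3⇒n0 (via fail)
[18] read 'a'  n0⇒n1
[19] read 'b'  n1⇒n2
[20] read 'b'  n2⇒n3  → match P0@[18:20]
[21] read 'a'  n3⇒n1 (via fail)
[22] read 'b'  n1⇒n2
[23] read 'b'  n2⇒n3  → match P0@[21:23]
[24] read 'a'  n3⇒n1 (via fail)
[25] read 'a'  n1⇒n1 (via fail)
[26] read 'b'  n1⇒n2

Matches: [[5,1],[6,1],[7,1],[8,1],[12,0],[16,0],[20,0],[23,0]]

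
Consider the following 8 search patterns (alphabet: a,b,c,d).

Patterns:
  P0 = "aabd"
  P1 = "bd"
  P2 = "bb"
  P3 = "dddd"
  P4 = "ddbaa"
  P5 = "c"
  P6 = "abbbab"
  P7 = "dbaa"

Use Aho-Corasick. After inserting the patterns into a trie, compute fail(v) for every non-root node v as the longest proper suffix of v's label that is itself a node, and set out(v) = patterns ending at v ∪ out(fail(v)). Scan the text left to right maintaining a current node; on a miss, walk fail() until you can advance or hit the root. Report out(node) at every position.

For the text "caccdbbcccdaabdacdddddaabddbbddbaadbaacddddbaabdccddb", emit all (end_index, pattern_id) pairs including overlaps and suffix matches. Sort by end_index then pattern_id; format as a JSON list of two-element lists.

Build automaton:
Trie (insert patterns):
  0='ε' goto a→1 b→5 c→15 d→8
  1='a' goto a→2 b→16
  2='aa' goto b→3
  3='aab' goto d→4
  4='aabd' goto ·  ←P0
  5='b' goto b→7 d→6
  6='bd' goto ·  ←P1
  7='bb' goto ·  ←P2
  8='d' goto b→21 d→9
  9='dd' goto b→12 d→10
  10='ddd' goto d→11
  11='dddd' goto ·  ←P3
  12='ddb' goto a→13
  13='ddba' goto a→14
  14='ddbaa' goto ·  ←P4
  15='c' goto ·  ←P5
  16='ab' goto b→17
  17='abb' goto b→18
  18='abbb' goto a→19
  19='abbba' goto b→20
  20='abbbab' goto ·  ←P6
  21='db' goto a→22
  22='dba' goto a→23
  23='dbaa' goto ·  ←P7

Failure links (BFS by depth):
  fail(1) 'a': from fail(0)=0 chase 'a': 0 ⇒ 0;  out=∅∪out(0)=∅
  fail(5) 'b': from fail(0)=0 chase 'b': 0 ⇒ 0;  out=∅∪out(0)=∅
  fail(8) 'd': from fail(0)=0 chase 'd': 0 ⇒ 0;  out=∅∪out(0)=∅
  fail(15) 'c': from fail(0)=0 chase 'c': 0 ⇒ 0;  out={5}∪out(0)={5}
  fail(2) 'aa': from fail(1)=0 chase 'a': 0 ⇒ 1;  out=∅∪out(1)=∅
  fail(6) 'bd': from fail(5)=0 chase 'd': 0 ⇒ 8;  out={1}∪out(8)={1}
  fail(7) 'bb': from fail(5)=0 chase 'b': 0 ⇒ 5;  out={2}∪out(5)={2}
  fail(9) 'dd': from fail(8)=0 chase 'd': 0 ⇒ 8;  out=∅∪out(8)=∅
  fail(16) 'ab': from fail(1)=0 chase 'b': 0 ⇒ 5;  out=∅∪out(5)=∅
  fail(21) 'db': from fail(8)=0 chase 'b': 0 ⇒ 5;  out=∅∪out(5)=∅
  fail(3) 'aab': from fail(2)=1 chase 'b': 1 ⇒ 16;  out=∅∪out(16)=∅
  fail(10) 'ddd': from fail(9)=8 chase 'd': 8 ⇒ 9;  out=∅∪out(9)=∅
  fail(12) 'ddb': from fail(9)=8 chase 'b': 8 ⇒ 21;  out=∅∪out(21)=∅
  fail(17) 'abb': from fail(16)=5 chase 'b': 5 ⇒ 7;  out=∅∪out(7)={2}
  fail(22) 'dba': from fail(21)=5 chase 'a': 5→0 ⇒ 1;  out=∅∪out(1)=∅
  fail(4) 'aabd': from fail(3)=16 chase 'd': 16→5 ⇒ 6;  out={0}∪out(6)={0,1}
  fail(11) 'dddd': from fail(10)=9 chase 'd': 9 ⇒ 10;  out={3}∪out(10)={3}
  fail(13) 'ddba': from fail(12)=21 chase 'a': 21 ⇒ 22;  out=∅∪out(22)=∅
  fail(18) 'abbb': from fail(17)=7 chase 'b': 7→5 ⇒ 7;  out=∅∪out(7)={2}
  fail(23) 'dbaa': from fail(22)=1 chase 'a': 1 ⇒ 2;  out={7}∪out(2)={7}
  fail(14) 'ddbaa': from fail(13)=22 chase 'a': 22 ⇒ 23;  out={4}∪out(23)={4,7}
  fail(19) 'abbba': from fail(18)=7 chase 'a': 7→5→0 ⇒ 1;  out=∅∪out(1)=∅
  fail(20) 'abbbab': from fail(19)=1 chase 'b': 1 ⇒ 16;  out={6}∪out(16)={6}

Text stream:
[0] read 'c'  n0⇒n15  → match P5@[0:0]
[1] read 'a'  n15⇒n1 ·f
[2] read 'c'  n1⇒n15 ·f  → match P5@[2:2]
[3] read 'c'  n15⇒n15 ·f  → match P5@[3:3]
[4] read 'd'  n15⇒n8 ·f
[5] read 'b'  n8⇒n21
[6] read 'b'  n21⇒n7 ·f  → match P2@[5:6]
[7] read 'c'  n7⇒n15 ·f  → match P5@[7:7]
[8] read 'c'  n15⇒n15 ·f  → match P5@[8:8]
[9] read 'c'  n15⇒n15 ·f  → match P5@[9:9]
[10] read 'd'  n15⇒n8 ·f
[11] read 'a'  n8⇒n1 ·f
[12] read 'a'  n1⇒n2
[13] read 'b'  n2⇒n3
[14] read 'd'  n3⇒n4  → match P0@[11:14],P1@[13:14]
[15] read 'a'  n4⇒n1 ·f
[16] read 'c'  n1⇒n15 ·f  → match P5@[16:16]
[17] read 'd'  n15⇒n8 ·f
[18] read 'd'  n8⇒n9
[19] read 'd'  n9⇒n10
[20] read 'd'  n10⇒n11  → match P3@[17:20]
[21] read 'd'  n11⇒n11 ·f  → match P3@[18:21]
[22] read 'a'  n11⇒n1 ·f
[23] read 'a'  n1⇒n2
[24] read 'b'  n2⇒n3
[25] read 'd'  n3⇒n4  → match P0@[22:25],P1@[24:25]
[26] read 'd'  n4⇒n9 ·f
[27] read 'b'  n9⇒n12
[28] read 'b'  n12⇒n7 ·f  → match P2@[27:28]
[29] read 'd'  n7⇒n6 ·f  → match P1@[28:29]
[30] read 'd'  n6⇒n9 ·f
[31] read 'b'  n9⇒n12
[32] read 'a'  n12⇒n13
[33] read 'a'  n13⇒n14  → match P4@[29:33],P7@[30:33]
[34] read 'd'  n14⇒n8 ·f
[35] read 'b'  n8⇒n21
[36] read 'a'  n21⇒n22
[37] read 'a'  n22⇒n23  → match P7@[34:37]
[38] read 'c'  n23⇒n15 ·f  → match P5@[38:38]
[39] read 'd'  n15⇒n8 ·f
[40] read 'd'  n8⇒n9
[41] read 'd'  n9⇒n10
[42] read 'd'  n10⇒n11  → match P3@[39:42]
[43] read 'b'  n11⇒n12 ·f
[44] read 'a'  n12⇒n13
[45] read 'a'  n13⇒n14  → match P4@[41:45],P7@[42:45]
[46] read 'b'  n14⇒n3 ·f
[47] read 'd'  n3⇒n4  → match P0@[44:47],P1@[46:47]
[48] read 'c'  n4⇒n15 ·f  → match P5@[48:48]
[49] read 'c'  n15⇒n15 ·f  → match P5@[49:49]
[50] read 'd'  n15⇒n8 ·f
[51] read 'd'  n8⇒n9
[52] read 'b'  n9⇒n12

All matches (sorted): [[0,5],[2,5],[3,5],[6,2],[7,5],[8,5],[9,5],[14,0],[14,1],[16,5],[20,3],[21,3],[25,0],[25,1],[28,2],[29,1],[33,4],[33,7],[37,7],[38,5],[42,3],[45,4],[45,7],[47,0],[47,1],[48,5],[49,5]]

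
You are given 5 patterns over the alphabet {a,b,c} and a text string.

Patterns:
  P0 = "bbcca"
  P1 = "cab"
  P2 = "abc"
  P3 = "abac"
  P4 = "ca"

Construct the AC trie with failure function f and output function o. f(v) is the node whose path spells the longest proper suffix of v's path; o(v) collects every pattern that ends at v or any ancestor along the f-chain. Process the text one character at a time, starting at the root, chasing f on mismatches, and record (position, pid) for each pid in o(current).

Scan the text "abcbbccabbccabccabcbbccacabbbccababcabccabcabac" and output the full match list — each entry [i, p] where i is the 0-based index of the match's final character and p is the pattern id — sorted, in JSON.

Build automaton:
Trie nodes:
  n0 'ε': a→9 b→1 c→6
  n1 'b': b→2
  n2 'bb': c→3
  n3 'bbc': c→4
  n4 'bbcc': a→5
  n5 'bbcca': ·  [P0 ends]
  n6 'c': a→7
  n7 'ca': b→8  [P4 ends]
  n8 'cab': ·  [P1 ends]
  n9 'a': b→10
  n10 'ab': a→12 c→11
  n11 'abc': ·  [P2 ends]
  n12 'aba': c→13
  n13 'abac': ·  [P3 ends]

BFS fail/out derivation:
  fail(1) 'b': from fail(0)=0 chase 'b': 0 ⇒ 0;  out=∅∪out(0)=∅
  fail(6) 'c': from fail(0)=0 chase 'c': 0 ⇒ 0;  out=∅∪out(0)=∅
  fail(9) 'a': from fail(0)=0 chase 'a': 0 ⇒ 0;  out=∅∪out(0)=∅
  fail(2) 'bb': from fail(1)=0 chase 'b': 0 ⇒ 1;  out=∅∪out(1)=∅
  fail(7) 'ca': from fail(6)=0 chase 'a': 0 ⇒ 9;  out={4}∪out(9)={4}
  fail(10) 'ab': from fail(9)=0 chase 'b': 0 ⇒ 1;  out=∅∪out(1)=∅
  fail(3) 'bbc': from fail(2)=1 chase 'c': 1→0 ⇒ 6;  out=∅∪out(6)=∅
  fail(8) 'cab': from fail(7)=9 chase 'b': 9 ⇒ 10;  out={1}∪out(10)={1}
  fail(11) 'abc': from fail(10)=1 chase 'c': 1→0 ⇒ 6;  out={2}∪out(6)={2}
  fail(12) 'aba': from fail(10)=1 chase 'a': 1→0 ⇒ 9;  out=∅∪out(9)=∅
  fail(4) 'bbcc': from fail(3)=6 chase 'c': 6→0 ⇒ 6;  out=∅∪out(6)=∅
  fail(13) 'abac': from fail(12)=9 chase 'c': 9→0 ⇒ 6;  out={3}∪out(6)={3}
  fail(5) 'bbcca': from fail(4)=6 chase 'a': 6 ⇒ 7;  out={0}∪out(7)={0,4}

Run:
pos 0 'a': at 9
pos 1 'b': at 10
pos 2 'c': at 11  emit P2@[0:2]
pos 3 'b': at 1 ·f
pos 4 'b': at 2
pos 5 'c': at 3
pos 6 'c': at 4
pos 7 'a': at 5  emit P0@[3:7],P4@[6:7]
pos 8 'b': at 8 ·f  emit P1@[6:8]
pos 9 'b': at 2 ·f
pos 10 'c': at 3
pos 11 'c': at 4
pos 12 'a': at 5  emit P0@[8:12],P4@[11:12]
pos 13 'b': at 8 ·f  emit P1@[11:13]
pos 14 'c': at 11 ·f  emit P2@[12:14]
pos 15 'c': at 6 ·f
pos 16 'a': at 7  emit P4@[15:16]
pos 17 'b': at 8  emit P1@[15:17]
pos 18 'c': at 11 ·f  emit P2@[16:18]
pos 19 'b': at 1 ·f
pos 20 'b': at 2
pos 21 'c': at 3
pos 22 'c': at 4
pos 23 'a': at 5  emit P0@[19:23],P4@[22:23]
pos 24 'c': at 6 ·f
pos 25 'a': at 7  emit P4@[24:25]
pos 26 'b': at 8  emit P1@[24:26]
pos 27 'b': at 2 ·f
pos 28 'b': at 2 ·f
pos 29 'c': at 3
pos 30 'c': at 4
pos 31 'a': at 5  emit P0@[27:31],P4@[30:31]
pos 32 'b': at 8 ·f  emit P1@[30:32]
pos 33 'a': at 12 ·f
pos 34 'b': at 10 ·f
pos 35 'c': at 11  emit P2@[33:35]
pos 36 'a': at 7 ·f  emit P4@[35:36]
pos 37 'b': at 8  emit P1@[35:37]
pos 38 'c': at 11 ·f  emit P2@[36:38]
pos 39 'c': at 6 ·f
pos 40 'a': at 7  emit P4@[39:40]
pos 41 'b': at 8  emit P1@[39:41]
pos 42 'c': at 11 ·f  emit P2@[40:42]
pos 43 'a': at 7 ·f  emit P4@[42:43]
pos 44 'b': at 8  emit P1@[42:44]
pos 45 'a': at 12 ·f
pos 46 'c': at 13  emit P3@[43:46]

Result: [[2,2],[7,0],[7,4],[8,1],[12,0],[12,4],[13,1],[14,2],[16,4],[17,1],[18,2],[23,0],[23,4],[25,4],[26,1],[31,0],[31,4],[32,1],[35,2],[36,4],[37,1],[38,2],[40,4],[41,1],[42,2],[43,4],[44,1],[46,3]]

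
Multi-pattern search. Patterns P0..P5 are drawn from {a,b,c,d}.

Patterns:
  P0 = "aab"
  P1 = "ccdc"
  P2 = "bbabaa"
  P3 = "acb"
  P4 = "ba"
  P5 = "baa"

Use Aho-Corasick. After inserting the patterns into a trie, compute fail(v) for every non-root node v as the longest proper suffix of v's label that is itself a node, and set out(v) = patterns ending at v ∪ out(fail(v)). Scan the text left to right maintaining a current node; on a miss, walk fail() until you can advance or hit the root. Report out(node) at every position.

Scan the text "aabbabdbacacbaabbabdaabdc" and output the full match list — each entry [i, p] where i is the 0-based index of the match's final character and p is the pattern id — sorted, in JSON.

Build:
Trie nodes:
  0='ε' goto a→1 b→8 c→4
  1='a' goto a→2 c→14
  2='aa' goto b→3
  3='aab' goto ·  [P0 ends]
  4='c' goto c→5
  5='cc' goto d→6
  6='ccd' goto c→7
  7='ccdc' goto ·  [P1 ends]
  8='b' goto a→16 b→9
  9='bb' goto a→10
  10='bba' goto b→11
  11='bbab' goto a→12
  12='bbaba' goto a→13
  13='bbabaa' goto ·  [P2 ends]
  14='ac' goto b→15
  15='acb' goto ·  [P3 ends]
  16='ba' goto a→17  [P4 ends]
  17='baa' goto ·  [P5 ends]

Failure links (BFS by depth):
  fail(1) 'a': from fail(0)=0 chase 'a': 0 ⇒ 0;  out=∅∪out(0)=∅
  fail(4) 'c': from fail(0)=0 chase 'c': 0 ⇒ 0;  out=∅∪out(0)=∅
  fail(8) 'b': from fail(0)=0 chase 'b': 0 ⇒ 0;  out=∅∪out(0)=∅
  fail(2) 'aa': from fail(1)=0 chase 'a': 0 ⇒ 1;  out=∅∪out(1)=∅
  fail(5) 'cc': from fail(4)=0 chase 'c': 0 ⇒ 4;  out=∅∪out(4)=∅
  fail(9) 'bb': from fail(8)=0 chase 'b': 0 ⇒ 8;  out=∅∪out(8)=∅
  fail(14) 'ac': from fail(1)=0 chase 'c': 0 ⇒ 4;  out=∅∪out(4)=∅
  fail(16) 'ba': from fail(8)=0 chase 'a': 0 ⇒ 1;  out={4}∪out(1)={4}
  fail(3) 'aab': from fail(2)=1 chase 'b': 1→0 ⇒ 8;  out={0}∪out(8)={0}
  fail(6) 'ccd': from fail(5)=4 chase 'd': 4→0 ⇒ 0;  out=∅∪out(0)=∅
  fail(10) 'bba': from fail(9)=8 chase 'a': 8 ⇒ 16;  out=∅∪out(16)={4}
  fail(15) 'acb': from fail(14)=4 chase 'b': 4→0 ⇒ 8;  out={3}∪out(8)={3}
  fail(17) 'baa': from fail(16)=1 chase 'a': 1 ⇒ 2;  out={5}∪out(2)={5}
  fail(7) 'ccdc': from fail(6)=0 chase 'c': 0 ⇒ 4;  out={1}∪out(4)={1}
  fail(11) 'bbab': from fail(10)=16 chase 'b': 16→1→0 ⇒ 8;  out=∅∪out(8)=∅
  fail(12) 'bbaba': from fail(11)=8 chase 'a': 8 ⇒ 16;  out=∅∪out(16)={4}
  fail(13) 'bbabaa': from fail(12)=16 chase 'a': 16 ⇒ 17;  out={2}∪out(17)={2,5}

Text stream:
[0] read 'a'  n0⇒n1
[1] read 'a'  n1⇒n2
[2] read 'b'  n2⇒n3  emit P0@[0:2]
[3] read 'b'  n3⇒n9 (via fail)
[4] read 'a'  n9⇒n10  emit P4@[3:4]
[5] read 'b'  n10⇒n11
[6] read 'd'  n11⇒n0 (via fail)
[7] read 'b'  n0⇒n8
[8] read 'a'  n8⇒n16  emit P4@[7:8]
[9] read 'c'  n16⇒n14 (via fail)
[10] read 'a'  n14⇒n1 (via fail)
[11] read 'c'  n1⇒n14
[12] read 'b'  n14⇒n15  emit P3@[10:12]
[13] read 'a'  n15⇒n16 (via fail)  emit P4@[12:13]
[14] read 'a'  n16⇒n17  emit P5@[12:14]
[15] read 'b'  n17⇒n3 (via fail)  emit P0@[13:15]
[16] read 'b'  n3⇒n9 (via fail)
[17] read 'a'  n9⇒n10  emit P4@[16:17]
[18] read 'b'  n10⇒n11
[19] read 'd'  n11⇒n0 (via fail)
[20] read 'a'  n0⇒n1
[21] read 'a'  n1⇒n2
[22] read 'b'  n2⇒n3  emit P0@[20:22]
[23] read 'd'  n3⇒n0 (via fail)
[24] read 'c'  n0⇒n4

All matches (sorted): [[2,0],[4,4],[8,4],[12,3],[13,4],[14,5],[15,0],[17,4],[22,0]]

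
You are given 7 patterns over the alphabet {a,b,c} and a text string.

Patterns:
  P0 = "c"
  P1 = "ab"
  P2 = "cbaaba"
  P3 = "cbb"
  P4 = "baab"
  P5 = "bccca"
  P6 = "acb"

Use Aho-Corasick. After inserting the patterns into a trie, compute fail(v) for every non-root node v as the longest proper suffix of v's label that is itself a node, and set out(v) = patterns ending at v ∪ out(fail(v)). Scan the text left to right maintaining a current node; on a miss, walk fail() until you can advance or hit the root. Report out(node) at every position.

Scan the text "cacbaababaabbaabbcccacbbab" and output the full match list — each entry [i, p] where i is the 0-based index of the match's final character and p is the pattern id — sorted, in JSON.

Construct AC machine:
Trie (insert patterns):
  0='ε' goto a→2 b→10 c→1
  1='c' goto b→4  [P0 ends]
  2='a' goto b→3 c→18
  3='ab' goto ·  [P1 ends]
  4='cb' goto a→5 b→9
  5='cba' goto a→6
  6='cbaa' goto b→7
  7='cbaab' goto a→8
  8='cbaaba' goto ·  [P2 ends]
  9='cbb' goto ·  [P3 ends]
  10='b' goto a→11 c→14
  11='ba' goto a→12
  12='baa' goto b→13
  13='baab' goto ·  [P4 ends]
  14='bc' goto c→15
  15='bcc' goto c→16
  16='bccc' goto a→17
  17='bccca' goto ·  [P5 ends]
  18='ac' goto b→19
  19='acb' goto ·  [P6 ends]

Failure links (BFS by depth):
  n1('c'): parent n0 fail=0; on 'c' 0 → fail=0;  out {0}∪∅={0}
  n2('a'): parent n0 fail=0; on 'a' 0 → fail=0;  out ∅∪∅=∅
  n10('b'): parent n0 fail=0; on 'b' 0 → fail=0;  out ∅∪∅=∅
  n3('ab'): parent n2 fail=0; on 'b' 0 → fail=10;  out {1}∪∅={1}
  n4('cb'): parent n1 fail=0; on 'b' 0 → fail=10;  out ∅∪∅=∅
  n11('ba'): parent n10 fail=0; on 'a' 0 → fail=2;  out ∅∪∅=∅
  n14('bc'): parent n10 fail=0; on 'c' 0 → fail=1;  out ∅∪{0}={0}
  n18('ac'): parent n2 fail=0; on 'c' 0 → fail=1;  out ∅∪{0}={0}
  n5('cba'): parent n4 fail=10; on 'a' 10 → fail=11;  out ∅∪∅=∅
  n9('cbb'): parent n4 fail=10; on 'b' 10→0 → fail=10;  out {3}∪∅={3}
  n12('baa'): parent n11 fail=2; on 'a' 2→0 → fail=2;  out ∅∪∅=∅
  n15('bcc'): parent n14 fail=1; on 'c' 1→0 → fail=1;  out ∅∪{0}={0}
  n19('acb'): parent n18 fail=1; on 'b' 1 → fail=4;  out {6}∪∅={6}
  n6('cbaa'): parent n5 fail=11; on 'a' 11 → fail=12;  out ∅∪∅=∅
  n13('baab'): parent n12 fail=2; on 'b' 2 → fail=3;  out {4}∪{1}={1,4}
  n16('bccc'): parent n15 fail=1; on 'c' 1→0 → fail=1;  out ∅∪{0}={0}
  n7('cbaab'): parent n6 fail=12; on 'b' 12 → fail=13;  out ∅∪{1,4}={1,4}
  n17('bccca'): parent n16 fail=1; on 'a' 1→0 → fail=2;  out {5}∪∅={5}
  n8('cbaaba'): parent n7 fail=13; on 'a' 13→3→10 → fail=11;  out {2}∪∅={2}

Run:
[0] read 'c'  n0⇒n1  emit P0@[0:0]
[1] read 'a'  n1⇒n2 (fail-walked)
[2] read 'c'  n2⇒n18  emit P0@[2:2]
[3] read 'b'  n18⇒n19  emit P6@[1:3]
[4] read 'a'  n19⇒n5 (fail-walked)
[5] read 'a'  n5⇒n6
[6] read 'b'  n6⇒n7  emit P1@[5:6],P4@[3:6]
[7] read 'a'  n7⇒n8  emit P2@[2:7]
[8] read 'b'  n8⇒n3 (fail-walked)  emit P1@[7:8]
[9] read 'a'  n3⇒n11 (fail-walked)
[10] read 'a'  n11⇒n12
[11] read 'b'  n12⇒n13  emit P1@[10:11],P4@[8:11]
[12] read 'b'  n13⇒n10 (fail-walked)
[13] read 'a'  n10⇒n11
[14] read 'a'  n11⇒n12
[15] read 'b'  n12⇒n13  emit P1@[14:15],P4@[12:15]
[16] read 'b'  n13⇒n10 (fail-walked)
[17] read 'c'  n10⇒n14  emit P0@[17:17]
[18] read 'c'  n14⇒n15  emit P0@[18:18]
[19] read 'c'  n15⇒n16  emit P0@[19:19]
[20] read 'a'  n16⇒n17  emit P5@[16:20]
[21] read 'c'  n17⇒n18 (fail-walked)  emit P0@[21:21]
[22] read 'b'  n18⇒n19  emit P6@[20:22]
[23] read 'b'  n19⇒n9 (fail-walked)  emit P3@[21:23]
[24] read 'a'  n9⇒n11 (fail-walked)
[25] read 'b'  n11⇒n3 (fail-walked)  emit P1@[24:25]

All matches (sorted): [[0,0],[2,0],[3,6],[6,1],[6,4],[7,2],[8,1],[11,1],[11,4],[15,1],[15,4],[17,0],[18,0],[19,0],[20,5],[21,0],[22,6],[23,3],[25,1]]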